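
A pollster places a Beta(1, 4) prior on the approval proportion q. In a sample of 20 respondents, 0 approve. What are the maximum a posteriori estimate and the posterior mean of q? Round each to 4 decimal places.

MAP = 0.0000, posterior mean = 0.0400

Posterior: Beta(1+0, 4+20) = Beta(1, 24).
Since α = 1 ≤ 1 and β > 1, the Beta density is monotone decreasing on [0,1]; the mode is at 0.
Mean = 1/(1+24) = 0.0400.
Right-skewed posterior ⇒ mode < mean.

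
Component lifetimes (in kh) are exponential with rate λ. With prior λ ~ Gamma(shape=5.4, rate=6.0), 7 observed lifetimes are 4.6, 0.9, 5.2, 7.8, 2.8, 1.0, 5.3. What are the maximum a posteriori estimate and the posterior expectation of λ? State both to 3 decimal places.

Σ times = 27.6. Posterior: Gamma(shape = 5.4+7 = 12.4, rate = 6.0+27.6 = 33.6).
Mode = (α−1)/β = 11.4/33.6 = 0.339.
Mean = α/β = 12.4/33.6 = 0.369.
Mean > mode: the posterior has a right tail.

λ_MAP = 0.339, E[λ|data] = 0.369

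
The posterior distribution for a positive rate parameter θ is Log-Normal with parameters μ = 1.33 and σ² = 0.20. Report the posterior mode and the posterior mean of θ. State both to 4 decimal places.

Mode = exp(μ − σ²) = exp(1.13) = 3.0957.
Mean = exp(μ + σ²/2) = exp(1.430) = 4.1787.
Right-skewed posterior ⇒ mode < mean.

MAP = 3.0957, posterior mean = 4.1787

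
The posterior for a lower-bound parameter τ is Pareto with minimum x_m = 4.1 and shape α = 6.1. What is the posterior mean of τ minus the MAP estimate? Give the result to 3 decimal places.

The Pareto density is strictly decreasing on [x_m, ∞), so the mode is x_m = 4.100.
Mean = α·x_m/(α−1) = 6.1·4.1/5.1 = 4.904.
Difference = 4.904 − 4.100 = 0.804.

0.804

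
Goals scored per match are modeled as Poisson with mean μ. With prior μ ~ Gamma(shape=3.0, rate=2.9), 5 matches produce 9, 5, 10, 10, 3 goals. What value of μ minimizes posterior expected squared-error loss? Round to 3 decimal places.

5.063

Σ counts = 37. Posterior: Gamma(shape = 3.0+37 = 40.0, rate = 2.9+5 = 7.9).
Mode = (α−1)/β = 39.0/7.9 = 4.937.
Mean = α/β = 40.0/7.9 = 5.063.
Squared-error loss ⇒ the optimal estimator is the posterior mean.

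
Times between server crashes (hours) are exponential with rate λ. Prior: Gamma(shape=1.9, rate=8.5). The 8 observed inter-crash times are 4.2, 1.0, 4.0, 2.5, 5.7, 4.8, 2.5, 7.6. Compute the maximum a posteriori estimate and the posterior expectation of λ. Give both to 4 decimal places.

Σ times = 32.3. Posterior: Gamma(shape = 1.9+8 = 9.9, rate = 8.5+32.3 = 40.8).
Mode = (α−1)/β = 8.9/40.8 = 0.2181.
Mean = α/β = 9.9/40.8 = 0.2426.

MAP = 0.2181, posterior mean = 0.2426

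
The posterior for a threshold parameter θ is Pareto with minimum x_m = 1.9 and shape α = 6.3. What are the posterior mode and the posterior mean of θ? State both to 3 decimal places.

The Pareto density is strictly decreasing on [x_m, ∞), so the mode is x_m = 1.900.
Mean = α·x_m/(α−1) = 6.3·1.9/5.3 = 2.258.
The posterior is right-skewed, so the mean exceeds the mode.

MAP = 1.900, posterior mean = 2.258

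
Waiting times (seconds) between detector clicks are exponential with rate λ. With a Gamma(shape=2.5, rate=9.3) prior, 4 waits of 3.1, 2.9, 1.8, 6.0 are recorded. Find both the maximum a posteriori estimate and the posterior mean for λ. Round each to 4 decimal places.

Σ times = 13.8. Posterior: Gamma(shape = 2.5+4 = 6.5, rate = 9.3+13.8 = 23.1).
Mode = (α−1)/β = 5.5/23.1 = 0.2381.
Mean = α/β = 6.5/23.1 = 0.2814.
Right-skewed posterior ⇒ mode < mean.

MAP = 0.2381; posterior mean = 0.2814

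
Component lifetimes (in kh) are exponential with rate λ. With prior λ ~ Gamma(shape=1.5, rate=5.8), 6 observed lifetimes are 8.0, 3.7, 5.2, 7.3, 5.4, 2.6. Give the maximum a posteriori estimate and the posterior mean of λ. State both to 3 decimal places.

maximum a posteriori estimate = 0.171, posterior mean = 0.197

Σ times = 32.2. Posterior: Gamma(shape = 1.5+6 = 7.5, rate = 5.8+32.2 = 38.0).
Mode = (α−1)/β = 6.5/38.0 = 0.171.
Mean = α/β = 7.5/38.0 = 0.197.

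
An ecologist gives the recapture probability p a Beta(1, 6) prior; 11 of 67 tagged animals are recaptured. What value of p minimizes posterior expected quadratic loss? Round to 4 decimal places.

Posterior: Beta(1+11, 6+56) = Beta(12, 62).
Mode = (12−1)/(12+62−2) = 11/72 = 0.1528.
Mean = 12/(12+62) = 12/74 = 0.1622.
Quadratic loss ⇒ the optimal estimator is the posterior mean.

0.1622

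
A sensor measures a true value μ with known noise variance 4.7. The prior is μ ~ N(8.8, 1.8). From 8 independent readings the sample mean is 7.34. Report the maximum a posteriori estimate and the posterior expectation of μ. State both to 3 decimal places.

Posterior for μ is Normal. Precision-weighted mean: (1/1.8·8.8 + 8/4.7·7.34) / (1/1.8 + 8/4.7) = 7.699.
A Normal posterior is symmetric, so mode = mean.

maximum a posteriori estimate = 7.699, posterior expectation = 7.699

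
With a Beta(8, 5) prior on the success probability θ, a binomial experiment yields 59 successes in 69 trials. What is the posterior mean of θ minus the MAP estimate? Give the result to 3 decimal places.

Posterior: Beta(8+59, 5+10) = Beta(67, 15).
Mode = (67−1)/(67+15−2) = 66/80 = 0.825.
Mean = 67/(67+15) = 67/82 = 0.817.
Difference = 0.817 − 0.825 = -0.008.

-0.008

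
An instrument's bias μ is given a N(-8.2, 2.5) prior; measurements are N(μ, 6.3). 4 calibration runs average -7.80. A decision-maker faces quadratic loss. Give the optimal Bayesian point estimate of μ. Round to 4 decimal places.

Posterior for μ is Normal. Precision-weighted mean: (1/2.5·-8.2 + 4/6.3·-7.80) / (1/2.5 + 4/6.3) = -7.9546.
A Normal posterior is symmetric, so mode = mean.
Quadratic loss ⇒ the optimal estimator is the posterior mean.

-7.9546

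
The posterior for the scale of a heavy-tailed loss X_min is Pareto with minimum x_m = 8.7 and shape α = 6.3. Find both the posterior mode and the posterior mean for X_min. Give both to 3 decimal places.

The Pareto density is strictly decreasing on [x_m, ∞), so the mode is x_m = 8.700.
Mean = α·x_m/(α−1) = 6.3·8.7/5.3 = 10.342.

MAP: 8.700. Posterior mean: 10.342.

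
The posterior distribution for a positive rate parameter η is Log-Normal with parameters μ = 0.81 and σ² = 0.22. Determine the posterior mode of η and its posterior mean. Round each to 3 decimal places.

MAP = 1.804, posterior mean = 2.509

Mode = exp(μ − σ²) = exp(0.59) = 1.804.
Mean = exp(μ + σ²/2) = exp(0.920) = 2.509.
The mean is pulled above the mode by the posterior's right skew.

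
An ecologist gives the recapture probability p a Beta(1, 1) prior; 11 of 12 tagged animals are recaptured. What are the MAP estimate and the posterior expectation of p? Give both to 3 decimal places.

Posterior: Beta(1+11, 1+1) = Beta(12, 2).
Mode = (12−1)/(12+2−2) = 11/12 = 0.917.
With a flat prior the MAP equals the MLE, 11/12.
Mean = 12/(12+2) = 12/14 = 0.857.

MAP estimate = 0.917, posterior expectation = 0.857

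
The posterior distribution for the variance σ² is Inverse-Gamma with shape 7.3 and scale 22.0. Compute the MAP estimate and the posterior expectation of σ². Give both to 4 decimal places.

Mode = β/(α+1) = 22.0/8.3 = 2.6506.
Mean = β/(α−1) = 22.0/6.3 = 3.4921.
The mean is pulled above the mode by the posterior's right skew.

MAP = 2.6506; posterior mean = 3.4921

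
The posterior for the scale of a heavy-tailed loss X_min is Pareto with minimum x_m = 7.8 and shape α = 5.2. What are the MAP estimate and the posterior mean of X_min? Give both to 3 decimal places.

X_min_MAP = 7.800, E[X_min|data] = 9.657

The Pareto density is strictly decreasing on [x_m, ∞), so the mode is x_m = 7.800.
Mean = α·x_m/(α−1) = 5.2·7.8/4.2 = 9.657.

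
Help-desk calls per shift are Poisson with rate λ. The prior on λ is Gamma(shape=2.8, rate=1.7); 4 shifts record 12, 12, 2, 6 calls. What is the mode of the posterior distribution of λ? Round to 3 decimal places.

5.930

Σ counts = 32. Posterior: Gamma(shape = 2.8+32 = 34.8, rate = 1.7+4 = 5.7).
Mode = (α−1)/β = 33.8/5.7 = 5.930.
Mean = α/β = 34.8/5.7 = 6.105.
This is the posterior mode — the MAP estimate.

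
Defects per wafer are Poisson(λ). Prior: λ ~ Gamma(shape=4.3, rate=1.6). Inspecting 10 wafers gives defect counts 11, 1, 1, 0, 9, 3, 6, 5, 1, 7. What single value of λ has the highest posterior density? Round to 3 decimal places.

4.078

Σ counts = 44. Posterior: Gamma(shape = 4.3+44 = 48.3, rate = 1.6+10 = 11.6).
Mode = (α−1)/β = 47.3/11.6 = 4.078.
Mean = α/β = 48.3/11.6 = 4.164.
This is the posterior mode — the MAP estimate.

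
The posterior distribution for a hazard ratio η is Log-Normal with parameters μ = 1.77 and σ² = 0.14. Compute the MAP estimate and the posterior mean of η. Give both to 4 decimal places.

η_MAP = 5.1039, E[η|data] = 6.2965

Mode = exp(μ − σ²) = exp(1.63) = 5.1039.
Mean = exp(μ + σ²/2) = exp(1.840) = 6.2965.
Mean > mode: the posterior has a right tail.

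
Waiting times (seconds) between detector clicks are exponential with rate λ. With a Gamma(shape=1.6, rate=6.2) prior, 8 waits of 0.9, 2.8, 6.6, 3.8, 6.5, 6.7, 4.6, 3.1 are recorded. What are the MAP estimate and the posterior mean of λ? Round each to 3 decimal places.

λ_MAP = 0.209, E[λ|data] = 0.233

Σ times = 35.0. Posterior: Gamma(shape = 1.6+8 = 9.6, rate = 6.2+35.0 = 41.2).
Mode = (α−1)/β = 8.6/41.2 = 0.209.
Mean = α/β = 9.6/41.2 = 0.233.
Right-skewed posterior ⇒ mode < mean.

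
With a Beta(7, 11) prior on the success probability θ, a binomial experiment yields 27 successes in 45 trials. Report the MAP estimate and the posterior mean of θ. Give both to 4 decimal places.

θ_MAP = 0.5410, E[θ|data] = 0.5397

Posterior: Beta(7+27, 11+18) = Beta(34, 29).
Mode = (34−1)/(34+29−2) = 33/61 = 0.5410.
Mean = 34/(34+29) = 34/63 = 0.5397.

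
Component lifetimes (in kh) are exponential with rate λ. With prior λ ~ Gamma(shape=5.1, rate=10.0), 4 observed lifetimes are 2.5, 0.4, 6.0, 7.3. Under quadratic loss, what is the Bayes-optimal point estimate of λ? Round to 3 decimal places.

0.347

Σ times = 16.2. Posterior: Gamma(shape = 5.1+4 = 9.1, rate = 10.0+16.2 = 26.2).
Mode = (α−1)/β = 8.1/26.2 = 0.309.
Mean = α/β = 9.1/26.2 = 0.347.
Quadratic loss ⇒ the optimal estimator is the posterior mean.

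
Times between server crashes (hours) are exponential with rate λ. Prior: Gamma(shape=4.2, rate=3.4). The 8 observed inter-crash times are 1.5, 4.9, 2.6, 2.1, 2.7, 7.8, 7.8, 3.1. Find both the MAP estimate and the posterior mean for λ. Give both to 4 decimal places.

MAP: 0.3120. Posterior mean: 0.3398.

Σ times = 32.5. Posterior: Gamma(shape = 4.2+8 = 12.2, rate = 3.4+32.5 = 35.9).
Mode = (α−1)/β = 11.2/35.9 = 0.3120.
Mean = α/β = 12.2/35.9 = 0.3398.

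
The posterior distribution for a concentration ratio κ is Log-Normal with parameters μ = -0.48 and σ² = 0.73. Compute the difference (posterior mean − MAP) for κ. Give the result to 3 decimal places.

Mode = exp(μ − σ²) = exp(-1.21) = 0.298.
Mean = exp(μ + σ²/2) = exp(-0.115) = 0.891.
Difference = 0.891 − 0.298 = 0.593.
The mean is pulled above the mode by the posterior's right skew.

0.593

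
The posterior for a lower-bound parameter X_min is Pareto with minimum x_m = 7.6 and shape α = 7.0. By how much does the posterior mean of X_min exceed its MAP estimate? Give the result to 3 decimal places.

The Pareto density is strictly decreasing on [x_m, ∞), so the mode is x_m = 7.600.
Mean = α·x_m/(α−1) = 7.0·7.6/6.0 = 8.867.
Difference = 8.867 − 7.600 = 1.267.

1.267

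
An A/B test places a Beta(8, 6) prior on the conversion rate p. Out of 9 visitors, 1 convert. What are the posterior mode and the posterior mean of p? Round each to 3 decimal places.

MAP = 0.381; posterior mean = 0.391

Posterior: Beta(8+1, 6+8) = Beta(9, 14).
Mode = (9−1)/(9+14−2) = 8/21 = 0.381.
Mean = 9/(9+14) = 9/23 = 0.391.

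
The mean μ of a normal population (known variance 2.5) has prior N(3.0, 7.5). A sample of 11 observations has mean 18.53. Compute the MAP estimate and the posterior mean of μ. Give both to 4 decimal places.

MAP = 18.0732; posterior mean = 18.0732

Posterior for μ is Normal. Precision-weighted mean: (1/7.5·3.0 + 11/2.5·18.53) / (1/7.5 + 11/2.5) = 18.0732.
A Normal posterior is symmetric, so mode = mean.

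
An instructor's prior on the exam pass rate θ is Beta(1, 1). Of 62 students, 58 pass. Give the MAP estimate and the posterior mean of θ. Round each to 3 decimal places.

Posterior: Beta(1+58, 1+4) = Beta(59, 5).
Mode = (59−1)/(59+5−2) = 58/62 = 0.935.
With a flat prior the MAP equals the MLE, 58/62.
Mean = 59/(59+5) = 59/64 = 0.922.

θ_MAP = 0.935, E[θ|data] = 0.922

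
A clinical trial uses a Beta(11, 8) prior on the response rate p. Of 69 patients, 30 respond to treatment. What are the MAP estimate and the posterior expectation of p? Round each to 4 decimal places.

Posterior: Beta(11+30, 8+39) = Beta(41, 47).
Mode = (41−1)/(41+47−2) = 40/86 = 0.4651.
Mean = 41/(41+47) = 41/88 = 0.4659.

MAP = 0.4651; posterior mean = 0.4659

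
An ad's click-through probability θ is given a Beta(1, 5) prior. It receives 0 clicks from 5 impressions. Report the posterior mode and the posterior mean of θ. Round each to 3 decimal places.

MAP = 0.000; posterior mean = 0.091

Posterior: Beta(1+0, 5+5) = Beta(1, 10).
Since α = 1 ≤ 1 and β > 1, the Beta density is monotone decreasing on [0,1]; the mode is at 0.
Mean = 1/(1+10) = 0.091.
The posterior is right-skewed, so the mean exceeds the mode.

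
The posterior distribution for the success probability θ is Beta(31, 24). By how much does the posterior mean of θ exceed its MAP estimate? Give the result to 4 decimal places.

Mode = (31−1)/(31+24−2) = 30/53 = 0.5660.
Mean = 31/(31+24) = 31/55 = 0.5636.
Difference = 0.5636 − 0.5660 = -0.0024.
The mean is pulled below the mode by the posterior's left skew.

-0.0024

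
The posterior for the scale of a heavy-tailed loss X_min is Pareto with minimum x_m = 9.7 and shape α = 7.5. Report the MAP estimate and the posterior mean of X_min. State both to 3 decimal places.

The Pareto density is strictly decreasing on [x_m, ∞), so the mode is x_m = 9.700.
Mean = α·x_m/(α−1) = 7.5·9.7/6.5 = 11.192.

MAP = 9.700, posterior mean = 11.192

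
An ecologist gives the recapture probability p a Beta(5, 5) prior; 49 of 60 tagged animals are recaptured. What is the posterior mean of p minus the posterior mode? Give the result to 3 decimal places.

-0.008

Posterior: Beta(5+49, 5+11) = Beta(54, 16).
Mode = (54−1)/(54+16−2) = 53/68 = 0.779.
Mean = 54/(54+16) = 54/70 = 0.771.
Difference = 0.771 − 0.779 = -0.008.
Left-skewed posterior ⇒ mean < mode.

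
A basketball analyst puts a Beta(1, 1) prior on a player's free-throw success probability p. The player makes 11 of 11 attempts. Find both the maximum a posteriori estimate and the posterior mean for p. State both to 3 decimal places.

Posterior: Beta(1+11, 1+0) = Beta(12, 1).
Since β = 1 ≤ 1 and α > 1, the Beta density is monotone increasing on [0,1]; the mode is at 1.
Mean = 12/(12+1) = 0.923.

MAP = 1.000; posterior mean = 0.923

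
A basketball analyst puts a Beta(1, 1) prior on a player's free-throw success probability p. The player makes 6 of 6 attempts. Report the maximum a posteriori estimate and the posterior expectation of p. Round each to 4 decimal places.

Posterior: Beta(1+6, 1+0) = Beta(7, 1).
Since β = 1 ≤ 1 and α > 1, the Beta density is monotone increasing on [0,1]; the mode is at 1.
Mean = 7/(7+1) = 0.8750.
Left-skewed posterior ⇒ mean < mode.

MAP = 1.0000, posterior mean = 0.8750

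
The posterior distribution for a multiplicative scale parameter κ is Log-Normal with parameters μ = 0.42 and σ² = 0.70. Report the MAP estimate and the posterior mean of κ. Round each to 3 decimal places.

MAP = 0.756; posterior mean = 2.160

Mode = exp(μ − σ²) = exp(-0.28) = 0.756.
Mean = exp(μ + σ²/2) = exp(0.770) = 2.160.
Right-skewed posterior ⇒ mode < mean.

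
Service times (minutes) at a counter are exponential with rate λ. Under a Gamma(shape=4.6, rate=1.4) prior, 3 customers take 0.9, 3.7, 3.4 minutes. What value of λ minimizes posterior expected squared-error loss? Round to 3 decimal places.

0.809

Σ times = 8.0. Posterior: Gamma(shape = 4.6+3 = 7.6, rate = 1.4+8.0 = 9.4).
Mode = (α−1)/β = 6.6/9.4 = 0.702.
Mean = α/β = 7.6/9.4 = 0.809.
Squared-error loss ⇒ the optimal estimator is the posterior mean.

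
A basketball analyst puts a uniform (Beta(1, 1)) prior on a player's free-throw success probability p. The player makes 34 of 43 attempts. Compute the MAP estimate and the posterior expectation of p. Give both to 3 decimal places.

Posterior: Beta(1+34, 1+9) = Beta(35, 10).
Mode = (35−1)/(35+10−2) = 34/43 = 0.791.
With a flat prior the MAP equals the MLE, 34/43.
Mean = 35/(35+10) = 35/45 = 0.778.

MAP = 0.791, posterior mean = 0.778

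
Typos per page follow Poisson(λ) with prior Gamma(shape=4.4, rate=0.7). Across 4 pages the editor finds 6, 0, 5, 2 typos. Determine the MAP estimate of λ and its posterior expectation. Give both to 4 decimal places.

MAP estimate = 3.4894, posterior expectation = 3.7021

Σ counts = 13. Posterior: Gamma(shape = 4.4+13 = 17.4, rate = 0.7+4 = 4.7).
Mode = (α−1)/β = 16.4/4.7 = 3.4894.
Mean = α/β = 17.4/4.7 = 3.7021.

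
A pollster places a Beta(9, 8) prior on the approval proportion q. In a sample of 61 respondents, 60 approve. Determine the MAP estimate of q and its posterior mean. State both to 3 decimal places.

MAP: 0.895. Posterior mean: 0.885.

Posterior: Beta(9+60, 8+1) = Beta(69, 9).
Mode = (69−1)/(69+9−2) = 68/76 = 0.895.
Mean = 69/(69+9) = 69/78 = 0.885.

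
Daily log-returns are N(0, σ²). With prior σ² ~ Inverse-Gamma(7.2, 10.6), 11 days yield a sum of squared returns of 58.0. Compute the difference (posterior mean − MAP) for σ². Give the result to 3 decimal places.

0.494

Posterior: Inverse-Gamma(shape = 7.2+11/2 = 12.7, scale = 10.6+58.0/2 = 39.6).
Mode = β/(α+1) = 39.6/13.7 = 2.891.
Mean = β/(α−1) = 39.6/11.7 = 3.385.
Difference = 3.385 − 2.891 = 0.494.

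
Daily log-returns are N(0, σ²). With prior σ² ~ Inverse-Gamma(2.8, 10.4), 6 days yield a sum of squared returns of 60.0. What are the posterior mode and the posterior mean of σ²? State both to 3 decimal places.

σ²_MAP = 5.941, E[σ²|data] = 8.417

Posterior: Inverse-Gamma(shape = 2.8+6/2 = 5.8, scale = 10.4+60.0/2 = 40.4).
Mode = β/(α+1) = 40.4/6.8 = 5.941.
Mean = β/(α−1) = 40.4/4.8 = 8.417.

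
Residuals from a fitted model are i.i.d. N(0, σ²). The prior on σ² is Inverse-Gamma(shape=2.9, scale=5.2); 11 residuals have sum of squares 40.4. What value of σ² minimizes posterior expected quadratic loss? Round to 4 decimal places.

3.4324

Posterior: Inverse-Gamma(shape = 2.9+11/2 = 8.4, scale = 5.2+40.4/2 = 25.4).
Mode = β/(α+1) = 25.4/9.4 = 2.7021.
Mean = β/(α−1) = 25.4/7.4 = 3.4324.
Quadratic loss ⇒ the optimal estimator is the posterior mean.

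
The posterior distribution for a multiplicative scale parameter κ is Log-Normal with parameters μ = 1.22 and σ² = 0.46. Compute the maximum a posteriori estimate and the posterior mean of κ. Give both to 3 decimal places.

Mode = exp(μ − σ²) = exp(0.76) = 2.138.
Mean = exp(μ + σ²/2) = exp(1.450) = 4.263.

MAP = 2.138, posterior mean = 4.263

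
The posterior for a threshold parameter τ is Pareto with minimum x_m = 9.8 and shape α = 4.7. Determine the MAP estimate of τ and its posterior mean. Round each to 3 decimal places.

The Pareto density is strictly decreasing on [x_m, ∞), so the mode is x_m = 9.800.
Mean = α·x_m/(α−1) = 4.7·9.8/3.7 = 12.449.
Right-skewed posterior ⇒ mode < mean.

MAP estimate = 9.800, posterior mean = 12.449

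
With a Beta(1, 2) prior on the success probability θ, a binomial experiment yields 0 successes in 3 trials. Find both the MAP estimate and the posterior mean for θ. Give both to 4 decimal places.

MAP estimate = 0.0000, posterior mean = 0.1667

Posterior: Beta(1+0, 2+3) = Beta(1, 5).
Since α = 1 ≤ 1 and β > 1, the Beta density is monotone decreasing on [0,1]; the mode is at 0.
Mean = 1/(1+5) = 0.1667.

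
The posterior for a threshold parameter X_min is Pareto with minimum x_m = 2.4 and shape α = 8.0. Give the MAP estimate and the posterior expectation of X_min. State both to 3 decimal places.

MAP estimate = 2.400, posterior expectation = 2.743

The Pareto density is strictly decreasing on [x_m, ∞), so the mode is x_m = 2.400.
Mean = α·x_m/(α−1) = 8.0·2.4/7.0 = 2.743.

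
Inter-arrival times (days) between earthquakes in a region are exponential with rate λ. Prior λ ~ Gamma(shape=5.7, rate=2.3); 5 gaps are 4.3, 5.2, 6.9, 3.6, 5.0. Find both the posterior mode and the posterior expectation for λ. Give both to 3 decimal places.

Σ times = 25.0. Posterior: Gamma(shape = 5.7+5 = 10.7, rate = 2.3+25.0 = 27.3).
Mode = (α−1)/β = 9.7/27.3 = 0.355.
Mean = α/β = 10.7/27.3 = 0.392.

MAP = 0.355, posterior mean = 0.392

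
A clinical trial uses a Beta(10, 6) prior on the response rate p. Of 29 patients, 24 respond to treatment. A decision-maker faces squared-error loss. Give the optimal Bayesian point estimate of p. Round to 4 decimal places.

Posterior: Beta(10+24, 6+5) = Beta(34, 11).
Mode = (34−1)/(34+11−2) = 33/43 = 0.7674.
Mean = 34/(34+11) = 34/45 = 0.7556.
Squared-error loss ⇒ the optimal estimator is the posterior mean.

0.7556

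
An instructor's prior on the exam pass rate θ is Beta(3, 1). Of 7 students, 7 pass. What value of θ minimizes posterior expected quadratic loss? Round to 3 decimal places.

Posterior: Beta(3+7, 1+0) = Beta(10, 1).
Since β = 1 ≤ 1 and α > 1, the Beta density is monotone increasing on [0,1]; the mode is at 1.
Mean = 10/(10+1) = 0.909.
Quadratic loss ⇒ the optimal estimator is the posterior mean.

0.909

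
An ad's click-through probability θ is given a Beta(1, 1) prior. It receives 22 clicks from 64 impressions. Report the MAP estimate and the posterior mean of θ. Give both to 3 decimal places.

Posterior: Beta(1+22, 1+42) = Beta(23, 43).
Mode = (23−1)/(23+43−2) = 22/64 = 0.344.
With a flat prior the MAP equals the MLE, 22/64.
Mean = 23/(23+43) = 23/66 = 0.348.
The posterior is right-skewed, so the mean exceeds the mode.

MAP = 0.344, posterior mean = 0.348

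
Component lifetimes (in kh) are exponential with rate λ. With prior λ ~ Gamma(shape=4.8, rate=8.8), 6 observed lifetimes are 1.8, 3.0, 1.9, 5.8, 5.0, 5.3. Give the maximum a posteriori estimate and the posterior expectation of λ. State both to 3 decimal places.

Σ times = 22.8. Posterior: Gamma(shape = 4.8+6 = 10.8, rate = 8.8+22.8 = 31.6).
Mode = (α−1)/β = 9.8/31.6 = 0.310.
Mean = α/β = 10.8/31.6 = 0.342.
Mean > mode: the posterior has a right tail.

MAP = 0.310; posterior mean = 0.342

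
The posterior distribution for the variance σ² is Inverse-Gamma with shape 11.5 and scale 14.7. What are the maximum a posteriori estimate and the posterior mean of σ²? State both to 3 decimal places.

maximum a posteriori estimate = 1.176, posterior mean = 1.400

Mode = β/(α+1) = 14.7/12.5 = 1.176.
Mean = β/(α−1) = 14.7/10.5 = 1.400.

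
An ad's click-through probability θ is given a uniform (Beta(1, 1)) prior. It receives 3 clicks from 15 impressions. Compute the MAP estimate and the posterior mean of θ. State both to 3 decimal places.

Posterior: Beta(1+3, 1+12) = Beta(4, 13).
Mode = (4−1)/(4+13−2) = 3/15 = 0.200.
With a flat prior the MAP equals the MLE, 3/15.
Mean = 4/(4+13) = 4/17 = 0.235.

MAP = 0.200, posterior mean = 0.235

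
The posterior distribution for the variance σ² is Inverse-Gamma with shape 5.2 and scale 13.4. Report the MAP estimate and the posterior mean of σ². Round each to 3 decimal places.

Mode = β/(α+1) = 13.4/6.2 = 2.161.
Mean = β/(α−1) = 13.4/4.2 = 3.190.

MAP = 2.161, posterior mean = 3.190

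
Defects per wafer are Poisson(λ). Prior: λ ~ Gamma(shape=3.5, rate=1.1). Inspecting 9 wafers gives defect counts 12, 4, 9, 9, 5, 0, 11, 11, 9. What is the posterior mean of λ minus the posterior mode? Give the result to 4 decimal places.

Σ counts = 70. Posterior: Gamma(shape = 3.5+70 = 73.5, rate = 1.1+9 = 10.1).
Mode = (α−1)/β = 72.5/10.1 = 7.1782.
Mean = α/β = 73.5/10.1 = 7.2772.
Difference = 7.2772 − 7.1782 = 0.0990.
Mean > mode: the posterior has a right tail.

0.0990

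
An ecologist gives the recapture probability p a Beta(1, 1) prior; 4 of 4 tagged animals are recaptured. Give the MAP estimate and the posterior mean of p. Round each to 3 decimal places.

Posterior: Beta(1+4, 1+0) = Beta(5, 1).
Since β = 1 ≤ 1 and α > 1, the Beta density is monotone increasing on [0,1]; the mode is at 1.
Mean = 5/(5+1) = 0.833.
Mode > mean: the posterior has a left tail.

MAP estimate = 1.000, posterior mean = 0.833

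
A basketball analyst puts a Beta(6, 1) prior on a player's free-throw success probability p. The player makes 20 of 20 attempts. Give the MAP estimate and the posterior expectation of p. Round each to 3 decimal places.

Posterior: Beta(6+20, 1+0) = Beta(26, 1).
Since β = 1 ≤ 1 and α > 1, the Beta density is monotone increasing on [0,1]; the mode is at 1.
Mean = 26/(26+1) = 0.963.
The mean is pulled below the mode by the posterior's left skew.

MAP: 1.000. Posterior mean: 0.963.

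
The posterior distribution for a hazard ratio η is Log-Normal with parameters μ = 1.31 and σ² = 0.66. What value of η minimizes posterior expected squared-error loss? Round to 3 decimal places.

5.155

Mode = exp(μ − σ²) = exp(0.65) = 1.916.
Mean = exp(μ + σ²/2) = exp(1.640) = 5.155.
Squared-error loss ⇒ the optimal estimator is the posterior mean.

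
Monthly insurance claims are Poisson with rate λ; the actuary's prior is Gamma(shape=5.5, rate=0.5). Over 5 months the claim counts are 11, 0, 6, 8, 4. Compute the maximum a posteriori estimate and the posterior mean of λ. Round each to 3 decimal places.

MAP: 6.091. Posterior mean: 6.273.

Σ counts = 29. Posterior: Gamma(shape = 5.5+29 = 34.5, rate = 0.5+5 = 5.5).
Mode = (α−1)/β = 33.5/5.5 = 6.091.
Mean = α/β = 34.5/5.5 = 6.273.
Mean > mode: the posterior has a right tail.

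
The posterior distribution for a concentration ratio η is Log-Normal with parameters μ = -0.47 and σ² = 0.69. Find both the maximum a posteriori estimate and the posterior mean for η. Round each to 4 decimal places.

MAP: 0.3135. Posterior mean: 0.8825.

Mode = exp(μ − σ²) = exp(-1.16) = 0.3135.
Mean = exp(μ + σ²/2) = exp(-0.125) = 0.8825.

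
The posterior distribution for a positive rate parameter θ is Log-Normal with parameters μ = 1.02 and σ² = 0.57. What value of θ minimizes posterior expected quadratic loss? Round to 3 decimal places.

3.688

Mode = exp(μ − σ²) = exp(0.45) = 1.568.
Mean = exp(μ + σ²/2) = exp(1.305) = 3.688.
Quadratic loss ⇒ the optimal estimator is the posterior mean.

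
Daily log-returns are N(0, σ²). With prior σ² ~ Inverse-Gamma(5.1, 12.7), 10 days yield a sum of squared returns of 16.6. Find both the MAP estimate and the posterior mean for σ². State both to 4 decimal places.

MAP estimate = 1.8919, posterior mean = 2.3077

Posterior: Inverse-Gamma(shape = 5.1+10/2 = 10.1, scale = 12.7+16.6/2 = 21.0).
Mode = β/(α+1) = 21.0/11.1 = 1.8919.
Mean = β/(α−1) = 21.0/9.1 = 2.3077.
The mean is pulled above the mode by the posterior's right skew.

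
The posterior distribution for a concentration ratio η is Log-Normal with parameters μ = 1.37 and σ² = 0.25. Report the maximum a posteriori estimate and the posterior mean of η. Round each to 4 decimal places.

Mode = exp(μ − σ²) = exp(1.12) = 3.0649.
Mean = exp(μ + σ²/2) = exp(1.495) = 4.4593.
The posterior is right-skewed, so the mean exceeds the mode.

MAP = 3.0649, posterior mean = 4.4593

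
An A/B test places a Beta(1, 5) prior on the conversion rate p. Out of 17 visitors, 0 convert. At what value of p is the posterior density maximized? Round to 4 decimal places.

Posterior: Beta(1+0, 5+17) = Beta(1, 22).
Since α = 1 ≤ 1 and β > 1, the Beta density is monotone decreasing on [0,1]; the mode is at 0.
Mean = 1/(1+22) = 0.0435.
This is the posterior mode — the MAP estimate.

0.0000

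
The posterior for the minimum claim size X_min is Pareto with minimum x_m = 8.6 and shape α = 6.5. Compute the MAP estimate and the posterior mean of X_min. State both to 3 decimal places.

The Pareto density is strictly decreasing on [x_m, ∞), so the mode is x_m = 8.600.
Mean = α·x_m/(α−1) = 6.5·8.6/5.5 = 10.164.
The posterior is right-skewed, so the mean exceeds the mode.

MAP estimate = 8.600, posterior mean = 10.164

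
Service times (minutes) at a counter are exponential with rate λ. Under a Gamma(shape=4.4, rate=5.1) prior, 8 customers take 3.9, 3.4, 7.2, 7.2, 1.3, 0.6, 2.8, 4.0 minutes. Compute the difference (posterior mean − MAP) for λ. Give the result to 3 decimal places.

Σ times = 30.4. Posterior: Gamma(shape = 4.4+8 = 12.4, rate = 5.1+30.4 = 35.5).
Mode = (α−1)/β = 11.4/35.5 = 0.321.
Mean = α/β = 12.4/35.5 = 0.349.
Difference = 0.349 − 0.321 = 0.028.
Right-skewed posterior ⇒ mode < mean.

0.028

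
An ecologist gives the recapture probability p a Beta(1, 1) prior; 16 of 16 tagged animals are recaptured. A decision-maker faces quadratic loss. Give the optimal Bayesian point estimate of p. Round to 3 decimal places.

0.944

Posterior: Beta(1+16, 1+0) = Beta(17, 1).
Since β = 1 ≤ 1 and α > 1, the Beta density is monotone increasing on [0,1]; the mode is at 1.
Mean = 17/(17+1) = 0.944.
Quadratic loss ⇒ the optimal estimator is the posterior mean.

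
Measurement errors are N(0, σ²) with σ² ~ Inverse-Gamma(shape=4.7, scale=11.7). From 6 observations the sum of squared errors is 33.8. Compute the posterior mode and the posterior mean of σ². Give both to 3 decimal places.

Posterior: Inverse-Gamma(shape = 4.7+6/2 = 7.7, scale = 11.7+33.8/2 = 28.6).
Mode = β/(α+1) = 28.6/8.7 = 3.287.
Mean = β/(α−1) = 28.6/6.7 = 4.269.

MAP: 3.287. Posterior mean: 4.269.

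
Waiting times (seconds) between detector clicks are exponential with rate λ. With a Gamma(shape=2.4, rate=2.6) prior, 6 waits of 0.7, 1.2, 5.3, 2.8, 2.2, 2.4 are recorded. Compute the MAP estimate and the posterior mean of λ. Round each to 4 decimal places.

Σ times = 14.6. Posterior: Gamma(shape = 2.4+6 = 8.4, rate = 2.6+14.6 = 17.2).
Mode = (α−1)/β = 7.4/17.2 = 0.4302.
Mean = α/β = 8.4/17.2 = 0.4884.

MAP: 0.4302. Posterior mean: 0.4884.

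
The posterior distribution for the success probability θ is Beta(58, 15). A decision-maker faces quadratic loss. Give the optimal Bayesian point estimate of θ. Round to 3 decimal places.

Mode = (58−1)/(58+15−2) = 57/71 = 0.803.
Mean = 58/(58+15) = 58/73 = 0.795.
Quadratic loss ⇒ the optimal estimator is the posterior mean.

0.795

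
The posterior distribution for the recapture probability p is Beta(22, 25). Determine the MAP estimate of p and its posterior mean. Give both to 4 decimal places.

Mode = (22−1)/(22+25−2) = 21/45 = 0.4667.
Mean = 22/(22+25) = 22/47 = 0.4681.

p_MAP = 0.4667, E[p|data] = 0.4681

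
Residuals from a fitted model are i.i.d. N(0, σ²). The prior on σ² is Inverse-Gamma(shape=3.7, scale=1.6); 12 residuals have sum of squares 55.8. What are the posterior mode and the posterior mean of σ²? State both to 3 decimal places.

Posterior: Inverse-Gamma(shape = 3.7+12/2 = 9.7, scale = 1.6+55.8/2 = 29.5).
Mode = β/(α+1) = 29.5/10.7 = 2.757.
Mean = β/(α−1) = 29.5/8.7 = 3.391.

MAP = 2.757; posterior mean = 3.391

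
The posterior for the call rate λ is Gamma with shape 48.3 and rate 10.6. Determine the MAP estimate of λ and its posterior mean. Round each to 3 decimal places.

Mode = (α−1)/β = 47.3/10.6 = 4.462.
Mean = α/β = 48.3/10.6 = 4.557.
Right-skewed posterior ⇒ mode < mean.

λ_MAP = 4.462, E[λ|data] = 4.557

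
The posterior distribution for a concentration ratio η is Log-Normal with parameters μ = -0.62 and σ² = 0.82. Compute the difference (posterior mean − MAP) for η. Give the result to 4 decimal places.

Mode = exp(μ − σ²) = exp(-1.44) = 0.2369.
Mean = exp(μ + σ²/2) = exp(-0.210) = 0.8106.
Difference = 0.8106 − 0.2369 = 0.5737.
Mean > mode: the posterior has a right tail.

0.5737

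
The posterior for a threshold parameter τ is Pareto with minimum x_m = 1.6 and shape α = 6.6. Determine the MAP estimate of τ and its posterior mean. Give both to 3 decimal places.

MAP = 1.600, posterior mean = 1.886

The Pareto density is strictly decreasing on [x_m, ∞), so the mode is x_m = 1.600.
Mean = α·x_m/(α−1) = 6.6·1.6/5.6 = 1.886.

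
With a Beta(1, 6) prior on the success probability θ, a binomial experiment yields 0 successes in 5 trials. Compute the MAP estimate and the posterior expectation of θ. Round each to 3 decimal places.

MAP estimate = 0.000, posterior expectation = 0.083

Posterior: Beta(1+0, 6+5) = Beta(1, 11).
Since α = 1 ≤ 1 and β > 1, the Beta density is monotone decreasing on [0,1]; the mode is at 0.
Mean = 1/(1+11) = 0.083.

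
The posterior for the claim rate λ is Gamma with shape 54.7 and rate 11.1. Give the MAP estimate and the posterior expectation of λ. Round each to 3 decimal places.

Mode = (α−1)/β = 53.7/11.1 = 4.838.
Mean = α/β = 54.7/11.1 = 4.928.

MAP = 4.838, posterior mean = 4.928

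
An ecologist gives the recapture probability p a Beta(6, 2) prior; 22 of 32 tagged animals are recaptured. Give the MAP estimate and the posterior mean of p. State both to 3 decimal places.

Posterior: Beta(6+22, 2+10) = Beta(28, 12).
Mode = (28−1)/(28+12−2) = 27/38 = 0.711.
Mean = 28/(28+12) = 28/40 = 0.700.

MAP: 0.711. Posterior mean: 0.700.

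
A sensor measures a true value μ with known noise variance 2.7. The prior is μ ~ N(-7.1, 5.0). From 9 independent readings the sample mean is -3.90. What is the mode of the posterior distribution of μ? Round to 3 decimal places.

-4.081

Posterior for μ is Normal. Precision-weighted mean: (1/5.0·-7.1 + 9/2.7·-3.90) / (1/5.0 + 9/2.7) = -4.081.
A Normal posterior is symmetric, so mode = mean.
This is the posterior mode — the MAP estimate.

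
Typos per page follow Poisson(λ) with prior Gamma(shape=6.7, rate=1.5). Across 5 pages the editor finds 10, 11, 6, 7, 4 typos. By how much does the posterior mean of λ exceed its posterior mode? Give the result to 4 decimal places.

Σ counts = 38. Posterior: Gamma(shape = 6.7+38 = 44.7, rate = 1.5+5 = 6.5).
Mode = (α−1)/β = 43.7/6.5 = 6.7231.
Mean = α/β = 44.7/6.5 = 6.8769.
Difference = 6.8769 − 6.7231 = 0.1538.
Mean > mode: the posterior has a right tail.

0.1538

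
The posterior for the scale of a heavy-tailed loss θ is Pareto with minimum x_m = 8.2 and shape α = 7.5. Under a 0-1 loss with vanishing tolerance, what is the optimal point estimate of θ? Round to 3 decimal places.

8.200

The Pareto density is strictly decreasing on [x_m, ∞), so the mode is x_m = 8.200.
Mean = α·x_m/(α−1) = 7.5·8.2/6.5 = 9.462.
This is the posterior mode — the MAP estimate.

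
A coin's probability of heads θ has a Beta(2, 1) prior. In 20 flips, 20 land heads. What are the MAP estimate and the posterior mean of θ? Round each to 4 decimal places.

MAP = 1.0000, posterior mean = 0.9565

Posterior: Beta(2+20, 1+0) = Beta(22, 1).
Since β = 1 ≤ 1 and α > 1, the Beta density is monotone increasing on [0,1]; the mode is at 1.
Mean = 22/(22+1) = 0.9565.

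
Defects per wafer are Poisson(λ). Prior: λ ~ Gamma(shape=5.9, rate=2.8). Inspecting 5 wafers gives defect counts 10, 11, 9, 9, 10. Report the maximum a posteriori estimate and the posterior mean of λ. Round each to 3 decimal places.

MAP = 6.910; posterior mean = 7.038

Σ counts = 49. Posterior: Gamma(shape = 5.9+49 = 54.9, rate = 2.8+5 = 7.8).
Mode = (α−1)/β = 53.9/7.8 = 6.910.
Mean = α/β = 54.9/7.8 = 7.038.
Right-skewed posterior ⇒ mode < mean.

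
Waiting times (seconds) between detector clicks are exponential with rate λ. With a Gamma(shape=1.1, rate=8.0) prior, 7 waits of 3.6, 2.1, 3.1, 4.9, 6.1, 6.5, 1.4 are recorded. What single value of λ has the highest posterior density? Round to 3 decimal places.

Σ times = 27.7. Posterior: Gamma(shape = 1.1+7 = 8.1, rate = 8.0+27.7 = 35.7).
Mode = (α−1)/β = 7.1/35.7 = 0.199.
Mean = α/β = 8.1/35.7 = 0.227.
This is the posterior mode — the MAP estimate.

0.199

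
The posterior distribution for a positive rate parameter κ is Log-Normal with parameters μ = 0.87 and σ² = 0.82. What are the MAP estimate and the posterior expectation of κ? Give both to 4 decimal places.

κ_MAP = 1.0513, E[κ|data] = 3.5966

Mode = exp(μ − σ²) = exp(0.05) = 1.0513.
Mean = exp(μ + σ²/2) = exp(1.280) = 3.5966.
The mean is pulled above the mode by the posterior's right skew.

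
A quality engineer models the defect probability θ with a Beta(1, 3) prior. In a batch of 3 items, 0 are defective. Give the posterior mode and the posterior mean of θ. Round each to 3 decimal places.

MAP: 0.000. Posterior mean: 0.143.

Posterior: Beta(1+0, 3+3) = Beta(1, 6).
Since α = 1 ≤ 1 and β > 1, the Beta density is monotone decreasing on [0,1]; the mode is at 0.
Mean = 1/(1+6) = 0.143.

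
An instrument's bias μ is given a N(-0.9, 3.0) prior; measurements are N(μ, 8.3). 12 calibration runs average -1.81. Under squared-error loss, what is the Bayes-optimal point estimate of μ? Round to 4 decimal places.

Posterior for μ is Normal. Precision-weighted mean: (1/3.0·-0.9 + 12/8.3·-1.81) / (1/3.0 + 12/8.3) = -1.6395.
A Normal posterior is symmetric, so mode = mean.
Squared-error loss ⇒ the optimal estimator is the posterior mean.

-1.6395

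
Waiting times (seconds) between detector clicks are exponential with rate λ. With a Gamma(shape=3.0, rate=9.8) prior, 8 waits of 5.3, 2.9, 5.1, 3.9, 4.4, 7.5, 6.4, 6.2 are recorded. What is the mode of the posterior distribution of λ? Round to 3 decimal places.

0.194

Σ times = 41.7. Posterior: Gamma(shape = 3.0+8 = 11.0, rate = 9.8+41.7 = 51.5).
Mode = (α−1)/β = 10.0/51.5 = 0.194.
Mean = α/β = 11.0/51.5 = 0.214.
This is the posterior mode — the MAP estimate.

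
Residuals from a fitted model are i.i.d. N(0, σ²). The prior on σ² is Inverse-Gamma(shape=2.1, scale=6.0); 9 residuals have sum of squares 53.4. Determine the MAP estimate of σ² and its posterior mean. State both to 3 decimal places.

Posterior: Inverse-Gamma(shape = 2.1+9/2 = 6.6, scale = 6.0+53.4/2 = 32.7).
Mode = β/(α+1) = 32.7/7.6 = 4.303.
Mean = β/(α−1) = 32.7/5.6 = 5.839.
Mean > mode: the posterior has a right tail.

σ²_MAP = 4.303, E[σ²|data] = 5.839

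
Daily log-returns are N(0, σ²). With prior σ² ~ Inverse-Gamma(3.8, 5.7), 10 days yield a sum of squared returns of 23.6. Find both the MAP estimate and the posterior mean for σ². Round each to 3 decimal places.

MAP: 1.786. Posterior mean: 2.244.

Posterior: Inverse-Gamma(shape = 3.8+10/2 = 8.8, scale = 5.7+23.6/2 = 17.5).
Mode = β/(α+1) = 17.5/9.8 = 1.786.
Mean = β/(α−1) = 17.5/7.8 = 2.244.
The posterior is right-skewed, so the mean exceeds the mode.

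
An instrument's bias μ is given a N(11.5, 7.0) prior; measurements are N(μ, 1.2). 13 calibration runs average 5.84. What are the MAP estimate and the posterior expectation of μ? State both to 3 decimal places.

Posterior for μ is Normal. Precision-weighted mean: (1/7.0·11.5 + 13/1.2·5.84) / (1/7.0 + 13/1.2) = 5.914.
A Normal posterior is symmetric, so mode = mean.

μ_MAP = 5.914, E[μ|data] = 5.914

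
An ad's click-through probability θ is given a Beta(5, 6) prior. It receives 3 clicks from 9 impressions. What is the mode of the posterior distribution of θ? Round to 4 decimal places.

0.3889

Posterior: Beta(5+3, 6+6) = Beta(8, 12).
Mode = (8−1)/(8+12−2) = 7/18 = 0.3889.
Mean = 8/(8+12) = 8/20 = 0.4000.
This is the posterior mode — the MAP estimate.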